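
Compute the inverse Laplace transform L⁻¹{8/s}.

L⁻¹{c/s} = c, so L⁻¹{8/s} = 8

Final answer: 8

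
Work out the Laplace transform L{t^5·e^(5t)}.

L{t^n·e^(at)} = n!/(s-a)^(n+1), so L{t^5·e^(5t)} = 120/(s-5)^6

Final answer: 120/(s-5)^6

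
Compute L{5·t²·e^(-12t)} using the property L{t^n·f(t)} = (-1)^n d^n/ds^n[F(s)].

L{e^(-12t)} = 1/(s+12). d/ds[1/(s+12)] = -1/(s+12)². d²/ds²[1/(s+12)] = 2/(s+12)³. So L{t²·e^(-12t)} = (-1)² · 2/(s+12)³ = 2/(s+12)³. Then L{5·t²·e^(-12t)} = 5·2/(s+12)³ = 10/(s+12)³

Final answer: 10/(s+12)³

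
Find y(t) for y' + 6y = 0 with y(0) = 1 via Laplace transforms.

L{y'} + 6L{y} = 0. sY - 1 + 6Y = 0. Y(s+6) = 1. Y = 1/(s+6)

Final answer: y(t) = e^(-6t)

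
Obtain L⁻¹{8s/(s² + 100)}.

This is the form c·s/(s² + a²) with a = 10, c = 8. L⁻¹ = 8·cos(10t)

Final answer: 8·cos(10t)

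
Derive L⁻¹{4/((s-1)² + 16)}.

Form: b/((s-a)² + b²) → e^(at)sin(bt). With a=1, b=4

Final answer: e^t·sin(4t)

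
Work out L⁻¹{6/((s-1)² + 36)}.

Form: b/((s-a)² + b²) → e^(at)sin(bt). With a=1, b=6

Final answer: e^t·sin(6t)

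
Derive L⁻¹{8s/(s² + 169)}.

This is the form c·s/(s² + a²) with a = 13, c = 8. L⁻¹ = 8·cos(13t)

Final answer: 8·cos(13t)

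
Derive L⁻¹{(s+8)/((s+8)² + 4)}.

Using frequency shift: L⁻¹{(s-a)/((s-a)² + b²)} = e^(at)cos(bt). Here a=-8, b=2

Final answer: e^(-8t)·cos(2t)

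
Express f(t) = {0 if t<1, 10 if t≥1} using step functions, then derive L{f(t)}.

f(t) = 10·u(t-1). L{u(t-1)} = e^(-s)/s, so L{f(t)} = 10·e^(-s)/s

Final answer: 10·e^(-s)/s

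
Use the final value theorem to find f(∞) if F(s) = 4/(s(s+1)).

f(∞) = lim_{s→0} s·4/(s(s+1)) = lim_{s→0} 4/(s+1) = 4/1 = 4

Final answer: 4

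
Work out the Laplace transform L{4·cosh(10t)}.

L{cosh(ωt)} = s/(s² - ω²), so L{cosh(10t)} = s/(s² - 100). Then L{4·cosh(10t)} = 4·s/(s² - 100) = 4s/(s² - 100)

Final answer: 4s/(s² - 100)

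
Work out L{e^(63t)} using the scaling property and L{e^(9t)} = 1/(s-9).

Using L{f(at)} = (1/a)F(s/a) with a=7 and f(t) = e^(9t): L{e^(63t)} = (1/7) · 1/((s/7)-9) = (1/7) · 7/(s-63) = 1/(s-63)

Final answer: 1/(s-63)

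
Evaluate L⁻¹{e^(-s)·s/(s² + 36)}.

L⁻¹{s/(s² + 36)} = cos(6t). By the time shift theorem, L⁻¹{e^(-as)F(s)} = u(t-a)f(t-a) with a=1, so L⁻¹{e^(-s)·s/(s² + 36)} = u(t-1)·cos(6(t-1))

Final answer: u(t-1)·cos(6(t-1))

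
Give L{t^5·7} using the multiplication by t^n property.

L{7} = 7/s. d^1/ds^1[1/s] = -1/s². d^2/ds^2[1/s] = 2/s^3. d^3/ds^3[1/s] = -6/s^4. d^4/ds^4[1/s] = 24/s^5. d^5/ds^5[1/s] = -120/s^6. So L{t^5} = (-1)^{5}·-120/s^6 = 120/s^6. Then L{t^5·7} = 7·120/s^6 = 840/s^6

Final answer: 840/s^6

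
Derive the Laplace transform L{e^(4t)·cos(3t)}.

L{e^(at)·cos(ωt)} = (s-a)/((s-a)² + ω²), so L{e^(4t)·cos(3t)} = (s-4)/((s-4)² + 9)

Final answer: (s-4)/((s-4)² + 9)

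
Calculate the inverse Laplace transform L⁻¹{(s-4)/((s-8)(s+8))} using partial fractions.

Using partial fractions, f(t) = (4e^(8t) + 12e^(-8t))/16

Final answer: (4e^(8t) + 12e^(-8t))/16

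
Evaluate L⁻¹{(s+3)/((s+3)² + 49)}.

Using frequency shift: L⁻¹{(s-a)/((s-a)² + b²)} = e^(at)cos(bt). Here a=-3, b=7

Final answer: e^(-3t)·cos(7t)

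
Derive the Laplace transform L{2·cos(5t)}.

L{cos(ωt)} = s/(s² + ω²), so L{cos(5t)} = s/(s² + 25). Then L{2·cos(5t)} = 2·s/(s² + 25) = 2s/(s² + 25)

Final answer: 2s/(s² + 25)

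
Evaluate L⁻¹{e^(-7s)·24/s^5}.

L⁻¹{24/s^5} = t^4. By the time shift theorem, L⁻¹{e^(-as)F(s)} = u(t-a)f(t-a) with a=7, so L⁻¹{e^(-7s)·24/s^5} = u(t-7)·(t-7)^4

Final answer: u(t-7)·(t-7)^4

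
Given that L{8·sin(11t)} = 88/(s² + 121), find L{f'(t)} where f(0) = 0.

L{f'(t)} = s·F(s) - f(0) = s·88/(s² + 121) - 0 = 88s/(s² + 121)

Final answer: 88s/(s² + 121)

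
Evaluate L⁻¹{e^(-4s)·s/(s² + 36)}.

L⁻¹{s/(s² + 36)} = cos(6t). By the time shift theorem, L⁻¹{e^(-as)F(s)} = u(t-a)f(t-a) with a=4, so L⁻¹{e^(-4s)·s/(s² + 36)} = u(t-4)·cos(6(t-4))

Final answer: u(t-4)·cos(6(t-4))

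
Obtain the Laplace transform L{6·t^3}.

L{t^n} = n!/s^(n+1), so L{t^3} = 6/s^4. Then L{6·t^3} = 6·6/s^4 = 36/s^4

Final answer: 36/s^4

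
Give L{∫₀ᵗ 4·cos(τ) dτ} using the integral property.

L{∫₀ᵗ f(τ)dτ} = F(s)/s with F(s) = 4s/(s² + 1), so the result is (4s/(s² + 1))/s = 4/(s² + 1)

Final answer: 4/(s² + 1)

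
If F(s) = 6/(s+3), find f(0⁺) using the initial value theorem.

f(0⁺) = lim_{s→∞} s·6/(s+3) = lim_{s→∞} 6s/(s+3) = 6

Final answer: 6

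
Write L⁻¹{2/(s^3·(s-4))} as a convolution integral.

2/(s^3·(s-4)) = (2/s^3)·(1/(s-4)) = L{t^2}·L{e^(4t)}. So f(t) = t^2*e^(4t) = ∫₀ᵗ τ^2·e^(4(t-τ)) dτ

Final answer: ∫₀ᵗ τ^2·e^(4(t-τ)) dτ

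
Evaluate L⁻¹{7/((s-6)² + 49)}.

Form: b/((s-a)² + b²) → e^(at)sin(bt). With a=6, b=7

Final answer: e^(6t)·sin(7t)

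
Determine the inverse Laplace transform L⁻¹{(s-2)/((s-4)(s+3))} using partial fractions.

Using partial fractions, f(t) = (2e^(4t) + 5e^(-3t))/7

Final answer: (2e^(4t) + 5e^(-3t))/7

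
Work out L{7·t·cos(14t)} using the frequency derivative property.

L{cos(14t)} = s/(s² + 196). Derivative: d/ds[s/(s² + 196)] = [(s² + 196) - s·2s]/(s² + 196)² = (196 - s²)/(s² + 196)². So L{t·cos(14t)} = -F'(s) = (s² - 196)/(s² + 196)². Then L{7·t·cos(14t)} = 7·(s² - 196)/(s² + 196)²

Final answer: 7·(s² - 196)/(s² + 196)²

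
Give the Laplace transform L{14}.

L{14} = 14 · L{1} = 14/s

Final answer: 14/s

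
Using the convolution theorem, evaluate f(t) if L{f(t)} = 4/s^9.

4/s^9 = (4/s)·(1/s^8) = L{4}·L{t^7/5040}. By convolution, f(t) = 4*t^7/5040 = ∫₀ᵗ 4·τ^7/5040 dτ = 4·t^8/40320

Final answer: 4·t^8/40320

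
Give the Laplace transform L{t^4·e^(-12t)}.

L{t^n·e^(at)} = n!/(s-a)^(n+1), so L{t^4·e^(-12t)} = 24/(s+12)^5

Final answer: 24/(s+12)^5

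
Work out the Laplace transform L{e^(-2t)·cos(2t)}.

L{e^(at)·cos(ωt)} = (s-a)/((s-a)² + ω²), so L{e^(-2t)·cos(2t)} = (s+2)/((s+2)² + 4)

Final answer: (s+2)/((s+2)² + 4)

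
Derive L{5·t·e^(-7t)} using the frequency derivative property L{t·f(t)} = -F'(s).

L{e^(-7t)} = 1/(s+7). By frequency derivative: L{t·e^(-7t)} = -d/ds[1/(s+7)] = -(-1)/(s+7)² = 1/(s+7)². Then L{5·t·e^(-7t)} = 5·1/(s+7)² = 5/(s+7)²

Final answer: 5/(s+7)²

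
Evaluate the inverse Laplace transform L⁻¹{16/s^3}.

L⁻¹{n!/s^(n+1)} = t^n with n=2. So L⁻¹{2/s^3} = t^2, and L⁻¹{16/s^3} = (16/2)·t^2 = 8·t^2

Final answer: 8·t^2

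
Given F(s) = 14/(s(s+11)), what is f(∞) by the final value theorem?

f(∞) = lim_{s→0} s·14/(s(s+11)) = lim_{s→0} 14/(s+11) = 14/11 = 14/11

Final answer: 14/11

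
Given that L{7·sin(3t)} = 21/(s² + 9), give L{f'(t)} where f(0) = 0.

L{f'(t)} = s·F(s) - f(0) = s·21/(s² + 9) - 0 = 21s/(s² + 9)

Final answer: 21s/(s² + 9)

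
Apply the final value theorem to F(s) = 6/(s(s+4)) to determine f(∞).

f(∞) = lim_{s→0} s·6/(s(s+4)) = lim_{s→0} 6/(s+4) = 6/4 = 3/2

Final answer: 3/2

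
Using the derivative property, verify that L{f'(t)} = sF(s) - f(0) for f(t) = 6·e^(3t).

f'(t) = 18e^(3t). Direct: L{f'(t)} = 18/(s-3). Property: s·6/(s-3) - 6 = (6s - 6(s-3))/(s-3) = 18/(s-3). ✓

Final answer: 18/(s-3)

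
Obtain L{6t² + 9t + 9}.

L{6t² + 9t + 9} = 6·2/s³ + 9/s² + 9/s = 12/s³ + 9/s² + 9/s

Final answer: 12/s³ + 9/s² + 9/s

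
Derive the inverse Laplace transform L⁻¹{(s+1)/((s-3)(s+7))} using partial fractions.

Using partial fractions, f(t) = (4e^(3t) + 6e^(-7t))/10

Final answer: (4e^(3t) + 6e^(-7t))/10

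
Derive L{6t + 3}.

L{6t + 3} = 6·L{t} + 3·L{1} = 6/s² + 3/s

Final answer: 6/s² + 3/s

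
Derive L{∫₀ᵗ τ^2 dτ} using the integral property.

L{∫₀ᵗ f(τ)dτ} = F(s)/s with f(t) = t^2. F(s) = 2/s^3, so L{∫₀ᵗ τ^2 dτ} = (2/s^3)/s = 2/s^4. (Check: ∫₀ᵗ τ^2 dτ = t^3/3.)

Final answer: 2/s^4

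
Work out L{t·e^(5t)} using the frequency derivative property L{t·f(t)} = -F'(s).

L{e^(5t)} = 1/(s-5). By frequency derivative: L{t·e^(5t)} = -d/ds[1/(s-5)] = -(-1)/(s-5)² = 1/(s-5)²

Final answer: 1/(s-5)²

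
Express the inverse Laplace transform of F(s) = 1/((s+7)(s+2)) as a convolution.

1/((s+7)(s+2)) = (1/(s+7))·(1/(s+2)) = L{e^(-7t)}·L{e^(-2t)}. So f(t) = e^(-7t)*e^(-2t) = ∫₀ᵗ e^(-7τ)·e^(-2(t-τ)) dτ

Final answer: ∫₀ᵗ e^(-7τ)·e^(-2(t-τ)) dτ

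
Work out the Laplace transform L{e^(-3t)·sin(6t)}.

L{e^(at)·sin(ωt)} = ω/((s-a)² + ω²), so L{e^(-3t)·sin(6t)} = 6/((s+3)² + 36)

Final answer: 6/((s+3)² + 36)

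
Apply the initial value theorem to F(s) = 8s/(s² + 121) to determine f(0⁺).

f(0⁺) = lim_{s→∞} s·8s/(s² + 121) = lim_{s→∞} 8s²/(s² + 121) = 8

Final answer: 8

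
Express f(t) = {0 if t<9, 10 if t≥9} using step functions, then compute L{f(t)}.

f(t) = 10·u(t-9). L{u(t-9)} = e^(-9s)/s, so L{f(t)} = 10·e^(-9s)/s

Final answer: 10·e^(-9s)/s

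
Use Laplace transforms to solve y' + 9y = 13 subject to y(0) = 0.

sY + 9Y = 13/s. Y = 13/(s(s+9)). Partial fractions: Y = 13/9/s - 13/9/(s+9)

Final answer: y(t) = 13/9(1 - e^(-9t))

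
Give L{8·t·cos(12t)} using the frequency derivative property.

L{cos(12t)} = s/(s² + 144). Derivative: d/ds[s/(s² + 144)] = [(s² + 144) - s·2s]/(s² + 144)² = (144 - s²)/(s² + 144)². So L{t·cos(12t)} = -F'(s) = (s² - 144)/(s² + 144)². Then L{8·t·cos(12t)} = 8·(s² - 144)/(s² + 144)²

Final answer: 8·(s² - 144)/(s² + 144)²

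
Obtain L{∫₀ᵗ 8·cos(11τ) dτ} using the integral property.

L{∫₀ᵗ f(τ)dτ} = F(s)/s with F(s) = 8s/(s² + 121), so the result is (8s/(s² + 121))/s = 8/(s² + 121)

Final answer: 8/(s² + 121)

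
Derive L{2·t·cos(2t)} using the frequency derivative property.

L{cos(2t)} = s/(s² + 4). Derivative: d/ds[s/(s² + 4)] = [(s² + 4) - s·2s]/(s² + 4)² = (4 - s²)/(s² + 4)². So L{t·cos(2t)} = -F'(s) = (s² - 4)/(s² + 4)². Then L{2·t·cos(2t)} = 2·(s² - 4)/(s² + 4)²

Final answer: 2·(s² - 4)/(s² + 4)²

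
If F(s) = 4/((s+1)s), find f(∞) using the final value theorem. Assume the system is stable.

f(∞) = lim_{s→0} sF(s) = lim_{s→0} 4/(s+1) = 4

Final answer: 4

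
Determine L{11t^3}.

L{t^n} = n!/s^(n+1). So L{11t^3} = 11·3!/s^4 = 66/s^4

Final answer: 66/s^4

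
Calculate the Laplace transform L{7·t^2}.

L{t^n} = n!/s^(n+1), so L{t^2} = 2/s^3. Then L{7·t^2} = 7·2/s^3 = 14/s^3

Final answer: 14/s^3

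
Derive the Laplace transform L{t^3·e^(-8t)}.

L{t^n·e^(at)} = n!/(s-a)^(n+1), so L{t^3·e^(-8t)} = 6/(s+8)^4

Final answer: 6/(s+8)^4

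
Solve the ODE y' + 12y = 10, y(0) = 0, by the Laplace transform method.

sY + 12Y = 10/s. Y = 10/(s(s+12)). Partial fractions: Y = 5/6/s - 5/6/(s+12)

Final answer: y(t) = 5/6(1 - e^(-12t))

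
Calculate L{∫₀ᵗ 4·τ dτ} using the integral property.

L{∫₀ᵗ f(τ)dτ} = F(s)/s with f(t) = 4t. F(s) = 4/s^2, so L{∫₀ᵗ 4·τ dτ} = (4/s^2)/s = 4/s^3. (Check: ∫₀ᵗ 4·τ dτ = 4t^2/2.)

Final answer: 4/s^3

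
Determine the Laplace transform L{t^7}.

L{t^n} = n!/s^(n+1), so L{t^7} = 5040/s^8

Final answer: 5040/s^8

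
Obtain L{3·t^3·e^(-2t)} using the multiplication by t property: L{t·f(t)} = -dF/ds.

Using L{t^n·e^(at)} = n!/(s-a)^(n+1), L{t^3·e^(-2t)} = 6/(s+2)^4, so L{3·t^3·e^(-2t)} = 3·6/(s+2)^4 = 18/(s+2)^4

Final answer: 18/(s+2)^4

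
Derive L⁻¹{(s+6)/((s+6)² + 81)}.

Using frequency shift: L⁻¹{(s-a)/((s-a)² + b²)} = e^(at)cos(bt). Here a=-6, b=9

Final answer: e^(-6t)·cos(9t)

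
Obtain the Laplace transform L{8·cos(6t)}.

L{cos(ωt)} = s/(s² + ω²), so L{cos(6t)} = s/(s² + 36). Then L{8·cos(6t)} = 8·s/(s² + 36) = 8s/(s² + 36)

Final answer: 8s/(s² + 36)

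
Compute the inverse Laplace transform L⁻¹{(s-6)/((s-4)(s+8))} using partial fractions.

Using partial fractions, f(t) = (-2e^(4t) + 14e^(-8t))/12

Final answer: (-2e^(4t) + 14e^(-8t))/12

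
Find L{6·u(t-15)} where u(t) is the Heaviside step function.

L{u(t-a)} = e^(-as)/s. Here a=15, so L{u(t-15)} = e^(-15s)/s, and L{6·u(t-15)} = 6·e^(-15s)/s

Final answer: 6·e^(-15s)/s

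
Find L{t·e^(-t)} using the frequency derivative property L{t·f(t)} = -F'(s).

L{e^(-t)} = 1/(s+1). By frequency derivative: L{t·e^(-t)} = -d/ds[1/(s+1)] = -(-1)/(s+1)² = 1/(s+1)²

Final answer: 1/(s+1)²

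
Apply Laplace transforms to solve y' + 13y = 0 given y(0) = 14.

L{y'} + 13L{y} = 0. sY - 14 + 13Y = 0. Y(s+13) = 14. Y = 14/(s+13)

Final answer: y(t) = 14e^(-13t)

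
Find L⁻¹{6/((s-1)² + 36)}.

Form: b/((s-a)² + b²) → e^(at)sin(bt). With a=1, b=6

Final answer: e^t·sin(6t)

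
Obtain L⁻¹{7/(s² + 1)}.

This is the form c·a/(s² + a²) with a = 1, c = 7. L⁻¹ = 7·sin(t)

Final answer: 7·sin(t)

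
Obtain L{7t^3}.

L{t^n} = n!/s^(n+1). So L{7t^3} = 7·3!/s^4 = 42/s^4

Final answer: 42/s^4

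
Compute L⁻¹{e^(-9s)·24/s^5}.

L⁻¹{24/s^5} = t^4. By the time shift theorem, L⁻¹{e^(-as)F(s)} = u(t-a)f(t-a) with a=9, so L⁻¹{e^(-9s)·24/s^5} = u(t-9)·(t-9)^4

Final answer: u(t-9)·(t-9)^4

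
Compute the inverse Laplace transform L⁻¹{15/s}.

L⁻¹{c/s} = c, so L⁻¹{15/s} = 15

Final answer: 15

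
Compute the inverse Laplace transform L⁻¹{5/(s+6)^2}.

L⁻¹{n!/(s-a)^(n+1)} = t^n·e^(at) with n=1, a=-6. So L⁻¹{1/(s+6)^2} = t·e^(-6t), and L⁻¹{5/(s+6)^2} = (5/1)·t·e^(-6t) = 5·t·e^(-6t)

Final answer: 5·t·e^(-6t)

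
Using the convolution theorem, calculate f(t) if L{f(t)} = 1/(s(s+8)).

1/(s(s+8)) = (1/s)·(1/(s+8)) = L{1}·L{e^(-8t)}. By convolution, f(t) = 1*e^(-8t) = ∫₀ᵗ 1·e^(-8τ) dτ = (1 - e^(-8t))/8

Final answer: (1 - e^(-8t))/8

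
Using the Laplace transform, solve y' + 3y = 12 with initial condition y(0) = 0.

sY + 3Y = 12/s. Y = 12/(s(s+3)). Partial fractions: Y = 4/s - 4/(s+3)

Final answer: y(t) = 4(1 - e^(-3t))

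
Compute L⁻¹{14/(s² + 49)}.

This is the form c·a/(s² + a²) with a = 7, c = 2. L⁻¹ = 2·sin(7t)

Final answer: 2·sin(7t)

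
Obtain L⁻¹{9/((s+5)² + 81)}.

Form: b/((s-a)² + b²) → e^(at)sin(bt). With a=-5, b=9

Final answer: e^(-5t)·sin(9t)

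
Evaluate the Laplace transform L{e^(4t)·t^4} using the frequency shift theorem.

L{e^(at)·t^n} = n!/(s-a)^(n+1), so L{e^(4t)·t^4} = 24/(s-4)^5

Final answer: 24/(s-4)^5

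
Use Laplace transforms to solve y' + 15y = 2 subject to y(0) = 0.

sY + 15Y = 2/s. Y = 2/(s(s+15)). Partial fractions: Y = 2/15/s - 2/15/(s+15)

Final answer: y(t) = 2/15(1 - e^(-15t))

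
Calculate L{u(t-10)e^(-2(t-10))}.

u(t-a)f(t-a) with f(t)=e^(-2t). L{e^(-2t)} = 1/(s+2). By time shift: e^(-10s)/(s+2)

Final answer: e^(-10s)/(s+2)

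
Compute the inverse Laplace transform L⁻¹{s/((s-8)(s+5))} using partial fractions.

Using partial fractions, f(t) = (8e^(8t) + 5e^(-5t))/13

Final answer: (8e^(8t) + 5e^(-5t))/13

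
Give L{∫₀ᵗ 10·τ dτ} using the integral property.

L{∫₀ᵗ f(τ)dτ} = F(s)/s with f(t) = 10t. F(s) = 10/s^2, so L{∫₀ᵗ 10·τ dτ} = (10/s^2)/s = 10/s^3. (Check: ∫₀ᵗ 10·τ dτ = 10t^2/2.)

Final answer: 10/s^3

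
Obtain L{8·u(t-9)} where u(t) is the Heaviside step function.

L{u(t-a)} = e^(-as)/s. Here a=9, so L{u(t-9)} = e^(-9s)/s, and L{8·u(t-9)} = 8·e^(-9s)/s

Final answer: 8·e^(-9s)/s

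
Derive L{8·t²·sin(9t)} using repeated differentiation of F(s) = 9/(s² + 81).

F(s) = 9/(s² + 81). F'(s) = -18s/(s² + 81)². F''(s) = -18(81 - 3s²)/(s² + 81)³ = (54s² - 1458)/(s² + 81)³. So L{t²·sin(9t)} = (-1)² F''(s) = (54s² - 1458)/(s² + 81)³. Then L{8·t²·sin(9t)} = 8·(54s² - 1458)/(s² + 81)³ = (432s² - 11664)/(s² + 81)³

Final answer: (432s² - 11664)/(s² + 81)³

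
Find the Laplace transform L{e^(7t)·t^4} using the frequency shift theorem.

L{e^(at)·t^n} = n!/(s-a)^(n+1), so L{e^(7t)·t^4} = 24/(s-7)^5

Final answer: 24/(s-7)^5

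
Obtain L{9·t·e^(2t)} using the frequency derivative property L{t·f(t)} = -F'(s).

L{e^(2t)} = 1/(s-2). By frequency derivative: L{t·e^(2t)} = -d/ds[1/(s-2)] = -(-1)/(s-2)² = 1/(s-2)². Then L{9·t·e^(2t)} = 9·1/(s-2)² = 9/(s-2)²

Final answer: 9/(s-2)²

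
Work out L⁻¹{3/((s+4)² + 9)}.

Form: b/((s-a)² + b²) → e^(at)sin(bt). With a=-4, b=3

Final answer: e^(-4t)·sin(3t)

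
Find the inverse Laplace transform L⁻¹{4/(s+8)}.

L⁻¹{1/(s-a)} = e^(at), so L⁻¹{1/(s+8)} = e^(-8t), and L⁻¹{4/(s+8)} = 4·e^(-8t)

Final answer: 4·e^(-8t)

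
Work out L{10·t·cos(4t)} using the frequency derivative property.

L{cos(4t)} = s/(s² + 16). Derivative: d/ds[s/(s² + 16)] = [(s² + 16) - s·2s]/(s² + 16)² = (16 - s²)/(s² + 16)². So L{t·cos(4t)} = -F'(s) = (s² - 16)/(s² + 16)². Then L{10·t·cos(4t)} = 10·(s² - 16)/(s² + 16)²

Final answer: 10·(s² - 16)/(s² + 16)²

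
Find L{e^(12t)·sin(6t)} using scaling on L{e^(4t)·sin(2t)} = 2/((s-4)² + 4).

Scaling with a=3: L{e^(12t)·sin(6t)} = (1/3) · 2/((s/3-4)² + 4). Simplifying: 6/((s-12)² + 36)

Final answer: 6/((s-12)² + 36)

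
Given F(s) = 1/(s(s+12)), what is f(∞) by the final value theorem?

f(∞) = lim_{s→0} s·1/(s(s+12)) = lim_{s→0} 1/(s+12) = 1/12 = 1/12

Final answer: 1/12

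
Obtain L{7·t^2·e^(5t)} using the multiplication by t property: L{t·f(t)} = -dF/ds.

Using L{t^n·e^(at)} = n!/(s-a)^(n+1), L{t^2·e^(5t)} = 2/(s-5)^3, so L{7·t^2·e^(5t)} = 7·2/(s-5)^3 = 14/(s-5)^3

Final answer: 14/(s-5)^3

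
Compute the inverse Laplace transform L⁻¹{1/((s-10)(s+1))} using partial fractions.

Decompose: A/(s-10) + B/(s+1). A = 1/11, B = -1/11. f(t) = (e^(10t) - e^(-t))/11

Final answer: (e^(10t) - e^(-t))/11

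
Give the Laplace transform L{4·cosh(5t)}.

L{cosh(ωt)} = s/(s² - ω²), so L{cosh(5t)} = s/(s² - 25). Then L{4·cosh(5t)} = 4·s/(s² - 25) = 4s/(s² - 25)

Final answer: 4s/(s² - 25)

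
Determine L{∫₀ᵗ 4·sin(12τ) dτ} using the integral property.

L{∫₀ᵗ f(τ)dτ} = F(s)/s with F(s) = 48/(s² + 144), so the result is (48/(s² + 144))/s = 48/(s(s² + 144))

Final answer: 48/(s(s² + 144))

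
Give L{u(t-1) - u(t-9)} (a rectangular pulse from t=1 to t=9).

L{u(t-a)} = e^(-as)/s. L{u(t-1) - u(t-9)} = (e^(-s) - e^(-9s))/s

Final answer: (e^(-s) - e^(-9s))/s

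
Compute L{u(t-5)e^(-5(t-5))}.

u(t-a)f(t-a) with f(t)=e^(-5t). L{e^(-5t)} = 1/(s+5). By time shift: e^(-5s)/(s+5)

Final answer: e^(-5s)/(s+5)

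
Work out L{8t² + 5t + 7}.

L{8t² + 5t + 7} = 8·2/s³ + 5/s² + 7/s = 16/s³ + 5/s² + 7/s

Final answer: 16/s³ + 5/s² + 7/s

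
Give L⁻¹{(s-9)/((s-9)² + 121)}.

Using frequency shift: L⁻¹{(s-a)/((s-a)² + b²)} = e^(at)cos(bt). Here a=9, b=11

Final answer: e^(9t)·cos(11t)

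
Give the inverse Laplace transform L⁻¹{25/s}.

L⁻¹{c/s} = c, so L⁻¹{25/s} = 25

Final answer: 25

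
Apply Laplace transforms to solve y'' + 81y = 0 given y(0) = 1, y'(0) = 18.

L{y''} + 81L{y} = 0. s²Y - s - 18 + 81Y = 0. Y(s² + 81) = s + 18. Y = (s + 18)/(s² + 81). Inverting: y(t) = cos(9t) + 2sin(9t)

Final answer: y(t) = cos(9t) + 2sin(9t)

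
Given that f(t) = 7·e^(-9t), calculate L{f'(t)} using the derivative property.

f(0) = 7, F(s) = 7/(s+9). L{f'(t)} = s·F(s) - f(0) = 7s/(s+9) - 7 = (7s - 7(s+9))/(s+9) = -63/(s+9)

Final answer: -63/(s+9)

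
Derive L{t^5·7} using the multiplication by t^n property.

L{7} = 7/s. d^1/ds^1[1/s] = -1/s². d^2/ds^2[1/s] = 2/s^3. d^3/ds^3[1/s] = -6/s^4. d^4/ds^4[1/s] = 24/s^5. d^5/ds^5[1/s] = -120/s^6. So L{t^5} = (-1)^{5}·-120/s^6 = 120/s^6. Then L{t^5·7} = 7·120/s^6 = 840/s^6

Final answer: 840/s^6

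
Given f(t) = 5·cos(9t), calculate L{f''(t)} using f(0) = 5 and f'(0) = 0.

F(s) = 5s/(s² + 81). L{f''(t)} = s²F(s) - sf(0) - f'(0) = 5s³/(s² + 81) - 5s = (5s³ - 5s(s² + 81))/(s² + 81) = -405s/(s² + 81)

Final answer: -405s/(s² + 81)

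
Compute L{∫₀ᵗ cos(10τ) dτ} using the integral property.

L{∫₀ᵗ f(τ)dτ} = F(s)/s with F(s) = s/(s² + 100), so the result is (s/(s² + 100))/s = 1/(s² + 100)

Final answer: 1/(s² + 100)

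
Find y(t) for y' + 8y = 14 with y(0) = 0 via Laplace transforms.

sY + 8Y = 14/s. Y = 14/(s(s+8)). Partial fractions: Y = 7/4/s - 7/4/(s+8)

Final answer: y(t) = 7/4(1 - e^(-8t))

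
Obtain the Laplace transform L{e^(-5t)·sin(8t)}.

L{e^(at)·sin(ωt)} = ω/((s-a)² + ω²), so L{e^(-5t)·sin(8t)} = 8/((s+5)² + 64)

Final answer: 8/((s+5)² + 64)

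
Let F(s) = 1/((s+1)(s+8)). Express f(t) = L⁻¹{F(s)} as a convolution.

1/((s+1)(s+8)) = (1/(s+1))·(1/(s+8)) = L{e^(-t)}·L{e^(-8t)}. So f(t) = e^(-t)*e^(-8t) = ∫₀ᵗ e^(-τ)·e^(-8(t-τ)) dτ

Final answer: ∫₀ᵗ e^(-τ)·e^(-8(t-τ)) dτ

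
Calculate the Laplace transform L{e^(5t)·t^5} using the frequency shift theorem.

L{e^(at)·t^n} = n!/(s-a)^(n+1), so L{e^(5t)·t^5} = 120/(s-5)^6

Final answer: 120/(s-5)^6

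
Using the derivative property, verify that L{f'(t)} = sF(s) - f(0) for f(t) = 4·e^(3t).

f'(t) = 12e^(3t). Direct: L{f'(t)} = 12/(s-3). Property: s·4/(s-3) - 4 = (4s - 4(s-3))/(s-3) = 12/(s-3). ✓

Final answer: 12/(s-3)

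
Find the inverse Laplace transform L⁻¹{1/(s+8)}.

L⁻¹{1/(s-a)} = e^(at), so L⁻¹{1/(s+8)} = e^(-8t)

Final answer: e^(-8t)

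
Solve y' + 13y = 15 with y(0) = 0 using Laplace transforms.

sY + 13Y = 15/s. Y = 15/(s(s+13)). Partial fractions: Y = 15/13/s - 15/13/(s+13)

Final answer: y(t) = 15/13(1 - e^(-13t))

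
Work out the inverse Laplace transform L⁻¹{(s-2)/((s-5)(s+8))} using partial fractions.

Using partial fractions, f(t) = (3e^(5t) + 10e^(-8t))/13

Final answer: (3e^(5t) + 10e^(-8t))/13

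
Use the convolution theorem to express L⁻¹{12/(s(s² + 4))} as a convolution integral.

12/(s(s² + 4)) = (1/s)·(12/(s² + 4)) = L{1}·L{6·sin(2t)}. So f(t) = 1*(6·sin(2t)) = ∫₀ᵗ 6·sin(2τ) dτ

Final answer: ∫₀ᵗ 6·sin(2τ) dτ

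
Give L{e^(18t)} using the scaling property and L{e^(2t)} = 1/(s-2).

Using L{f(at)} = (1/a)F(s/a) with a=9 and f(t) = e^(2t): L{e^(18t)} = (1/9) · 1/((s/9)-2) = (1/9) · 9/(s-18) = 1/(s-18)

Final answer: 1/(s-18)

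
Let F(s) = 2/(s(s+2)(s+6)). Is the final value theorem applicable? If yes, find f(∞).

Poles of sF(s) = 2/((s+2)(s+6)) are at s = -2 and s = -6, both in the left half-plane. Theorem applies. f(∞) = lim_{s→0} sF(s) = 2/(2·6) = 1/6

Final answer: 1/6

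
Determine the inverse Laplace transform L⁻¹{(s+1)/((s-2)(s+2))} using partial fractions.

Using partial fractions, f(t) = (3e^(2t) + e^(-2t))/4

Final answer: (3e^(2t) + e^(-2t))/4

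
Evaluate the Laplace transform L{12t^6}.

L{12t^6} = 12 · L{t^6} = 12 · 720/s^7 = 8640/s^7

Final answer: 8640/s^7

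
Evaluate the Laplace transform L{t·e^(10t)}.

L{t^n·e^(at)} = n!/(s-a)^(n+1), so L{t·e^(10t)} = 1/(s-10)^2

Final answer: 1/(s-10)^2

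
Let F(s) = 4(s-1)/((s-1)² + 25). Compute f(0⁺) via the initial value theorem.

f(0⁺) = lim_{s→∞} sF(s) = lim_{s→∞} 4s(s-1)/((s-1)² + 25) = 4

Final answer: 4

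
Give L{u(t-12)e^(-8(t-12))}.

u(t-a)f(t-a) with f(t)=e^(-8t). L{e^(-8t)} = 1/(s+8). By time shift: e^(-12s)/(s+8)

Final answer: e^(-12s)/(s+8)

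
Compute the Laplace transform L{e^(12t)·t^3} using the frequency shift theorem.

L{e^(at)·t^n} = n!/(s-a)^(n+1), so L{e^(12t)·t^3} = 6/(s-12)^4

Final answer: 6/(s-12)^4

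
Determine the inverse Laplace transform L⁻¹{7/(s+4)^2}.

L⁻¹{n!/(s-a)^(n+1)} = t^n·e^(at) with n=1, a=-4. So L⁻¹{1/(s+4)^2} = t·e^(-4t), and L⁻¹{7/(s+4)^2} = (7/1)·t·e^(-4t) = 7·t·e^(-4t)

Final answer: 7·t·e^(-4t)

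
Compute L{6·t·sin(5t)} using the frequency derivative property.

L{sin(5t)} = 5/(s² + 25). By L{t·f(t)} = -F'(s): -d/ds[5/(s² + 25)] = -(5)·(-2s)/(s² + 25)² = 10s/(s² + 25)². Then L{6·t·sin(5t)} = 6·10s/(s² + 25)² = 60s/(s² + 25)²

Final answer: 60s/(s² + 25)²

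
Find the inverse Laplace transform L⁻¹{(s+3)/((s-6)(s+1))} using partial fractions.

Using partial fractions, f(t) = (9e^(6t) - 2e^(-t))/7

Final answer: (9e^(6t) - 2e^(-t))/7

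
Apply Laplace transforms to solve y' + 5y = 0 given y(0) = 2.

L{y'} + 5L{y} = 0. sY - 2 + 5Y = 0. Y(s+5) = 2. Y = 2/(s+5)

Final answer: y(t) = 2e^(-5t)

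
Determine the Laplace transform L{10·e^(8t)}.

L{e^(at)} = 1/(s-a), so L{e^(8t)} = 1/(s-8). Then L{10·e^(8t)} = 10/(s-8)

Final answer: 10/(s-8)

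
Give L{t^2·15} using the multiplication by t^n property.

L{15} = 15/s. d^1/ds^1[1/s] = -1/s². d^2/ds^2[1/s] = 2/s^3. So L{t^2} = (-1)^{2}·2/s^3 = 2/s^3. Then L{t^2·15} = 15·2/s^3 = 30/s^3

Final answer: 30/s^3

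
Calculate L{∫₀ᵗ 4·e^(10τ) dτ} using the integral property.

L{∫₀ᵗ f(τ)dτ} = F(s)/s with F(s) = 4/(s-10), so L{∫₀ᵗ 4·e^(10τ) dτ} = 4/(s(s-10))

Final answer: 4/(s(s-10))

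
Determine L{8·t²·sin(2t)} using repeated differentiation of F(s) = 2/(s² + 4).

F(s) = 2/(s² + 4). F'(s) = -4s/(s² + 4)². F''(s) = -4(4 - 3s²)/(s² + 4)³ = (12s² - 16)/(s² + 4)³. So L{t²·sin(2t)} = (-1)² F''(s) = (12s² - 16)/(s² + 4)³. Then L{8·t²·sin(2t)} = 8·(12s² - 16)/(s² + 4)³ = (96s² - 128)/(s² + 4)³

Final answer: (96s² - 128)/(s² + 4)³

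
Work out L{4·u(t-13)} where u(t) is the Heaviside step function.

L{u(t-a)} = e^(-as)/s. Here a=13, so L{u(t-13)} = e^(-13s)/s, and L{4·u(t-13)} = 4·e^(-13s)/s

Final answer: 4·e^(-13s)/s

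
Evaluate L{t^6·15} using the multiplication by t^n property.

L{15} = 15/s. d^1/ds^1[1/s] = -1/s². d^2/ds^2[1/s] = 2/s^3. d^3/ds^3[1/s] = -6/s^4. d^4/ds^4[1/s] = 24/s^5. d^5/ds^5[1/s] = -120/s^6. d^6/ds^6[1/s] = 720/s^7. So L{t^6} = (-1)^{6}·720/s^7 = 720/s^7. Then L{t^6·15} = 15·720/s^7 = 10800/s^7

Final answer: 10800/s^7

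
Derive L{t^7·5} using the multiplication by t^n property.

L{5} = 5/s. d^1/ds^1[1/s] = -1/s². d^2/ds^2[1/s] = 2/s^3. d^3/ds^3[1/s] = -6/s^4. d^4/ds^4[1/s] = 24/s^5. d^5/ds^5[1/s] = -120/s^6. d^6/ds^6[1/s] = 720/s^7. d^7/ds^7[1/s] = -5040/s^8. So L{t^7} = (-1)^{7}·-5040/s^8 = 5040/s^8. Then L{t^7·5} = 5·5040/s^8 = 25200/s^8

Final answer: 25200/s^8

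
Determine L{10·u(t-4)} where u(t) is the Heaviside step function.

L{u(t-a)} = e^(-as)/s. Here a=4, so L{u(t-4)} = e^(-4s)/s, and L{10·u(t-4)} = 10·e^(-4s)/s

Final answer: 10·e^(-4s)/s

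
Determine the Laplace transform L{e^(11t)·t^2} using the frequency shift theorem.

L{e^(at)·t^n} = n!/(s-a)^(n+1), so L{e^(11t)·t^2} = 2/(s-11)^3

Final answer: 2/(s-11)^3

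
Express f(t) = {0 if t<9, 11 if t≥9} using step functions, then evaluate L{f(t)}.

f(t) = 11·u(t-9). L{u(t-9)} = e^(-9s)/s, so L{f(t)} = 11·e^(-9s)/s

Final answer: 11·e^(-9s)/s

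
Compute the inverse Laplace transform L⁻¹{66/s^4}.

L⁻¹{n!/s^(n+1)} = t^n with n=3. So L⁻¹{6/s^4} = t^3, and L⁻¹{66/s^4} = (66/6)·t^3 = 11·t^3

Final answer: 11·t^3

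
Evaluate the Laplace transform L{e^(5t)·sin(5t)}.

L{e^(at)·sin(ωt)} = ω/((s-a)² + ω²), so L{e^(5t)·sin(5t)} = 5/((s-5)² + 25)

Final answer: 5/((s-5)² + 25)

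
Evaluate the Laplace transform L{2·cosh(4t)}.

L{cosh(ωt)} = s/(s² - ω²), so L{cosh(4t)} = s/(s² - 16). Then L{2·cosh(4t)} = 2·s/(s² - 16) = 2s/(s² - 16)

Final answer: 2s/(s² - 16)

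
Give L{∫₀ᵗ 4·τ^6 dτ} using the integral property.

L{∫₀ᵗ f(τ)dτ} = F(s)/s with f(t) = 4t^6. F(s) = 2880/s^7, so L{∫₀ᵗ 4·τ^6 dτ} = (2880/s^7)/s = 2880/s^8. (Check: ∫₀ᵗ 4·τ^6 dτ = 4t^7/7.)

Final answer: 2880/s^8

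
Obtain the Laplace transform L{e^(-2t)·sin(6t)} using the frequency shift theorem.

Frequency shift: L{e^(at)f(t)} = F(s-a). L{e^(-2t)·sin(6t)} = 6/((s+2)² + 36)

Final answer: 6/((s+2)² + 36)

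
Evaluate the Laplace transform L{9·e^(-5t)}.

L{e^(at)} = 1/(s-a), so L{e^(-5t)} = 1/(s+5). Then L{9·e^(-5t)} = 9/(s+5)

Final answer: 9/(s+5)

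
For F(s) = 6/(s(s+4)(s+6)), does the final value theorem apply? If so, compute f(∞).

Poles of sF(s) = 6/((s+4)(s+6)) are at s = -4 and s = -6, both in the left half-plane. Theorem applies. f(∞) = lim_{s→0} sF(s) = 6/(4·6) = 1/4

Final answer: 1/4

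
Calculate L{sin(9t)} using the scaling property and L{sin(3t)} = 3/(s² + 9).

Using L{f(at)} = (1/a)F(s/a) with a=3: L{sin(9t)} = (1/3) · 3/((s/3)² + 9) = (1/3) · 3·9/(s² + 81) = 9/(s² + 81)

Final answer: 9/(s² + 81)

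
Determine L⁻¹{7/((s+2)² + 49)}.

Form: b/((s-a)² + b²) → e^(at)sin(bt). With a=-2, b=7

Final answer: e^(-2t)·sin(7t)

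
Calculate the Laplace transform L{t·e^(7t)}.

L{t^n·e^(at)} = n!/(s-a)^(n+1), so L{t·e^(7t)} = 1/(s-7)^2

Final answer: 1/(s-7)^2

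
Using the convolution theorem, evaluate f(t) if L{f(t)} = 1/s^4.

1/s^4 = (1/s)·(1/s^3) = L{1}·L{t^2/2}. By convolution, f(t) = 1*t^2/2 = ∫₀ᵗ 1·τ^2/2 dτ = t^3/6

Final answer: t^3/6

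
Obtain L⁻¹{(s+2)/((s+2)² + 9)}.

Using frequency shift: L⁻¹{(s-a)/((s-a)² + b²)} = e^(at)cos(bt). Here a=-2, b=3

Final answer: e^(-2t)·cos(3t)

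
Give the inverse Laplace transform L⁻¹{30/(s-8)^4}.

L⁻¹{n!/(s-a)^(n+1)} = t^n·e^(at) with n=3, a=8. So L⁻¹{6/(s-8)^4} = t^3·e^(8t), and L⁻¹{30/(s-8)^4} = (30/6)·t^3·e^(8t) = 5·t^3·e^(8t)

Final answer: 5·t^3·e^(8t)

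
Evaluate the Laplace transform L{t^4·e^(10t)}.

L{t^n·e^(at)} = n!/(s-a)^(n+1), so L{t^4·e^(10t)} = 24/(s-10)^5

Final answer: 24/(s-10)^5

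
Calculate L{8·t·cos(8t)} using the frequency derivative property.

L{cos(8t)} = s/(s² + 64). Derivative: d/ds[s/(s² + 64)] = [(s² + 64) - s·2s]/(s² + 64)² = (64 - s²)/(s² + 64)². So L{t·cos(8t)} = -F'(s) = (s² - 64)/(s² + 64)². Then L{8·t·cos(8t)} = 8·(s² - 64)/(s² + 64)²

Final answer: 8·(s² - 64)/(s² + 64)²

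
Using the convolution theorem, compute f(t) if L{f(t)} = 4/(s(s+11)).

4/(s(s+11)) = (4/s)·(1/(s+11)) = L{4}·L{e^(-11t)}. By convolution, f(t) = 4*e^(-11t) = ∫₀ᵗ 4·e^(-11τ) dτ = 4·(1 - e^(-11t))/11

Final answer: 4·(1 - e^(-11t))/11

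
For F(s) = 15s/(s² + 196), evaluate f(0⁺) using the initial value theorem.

f(0⁺) = lim_{s→∞} s·15s/(s² + 196) = lim_{s→∞} 15s²/(s² + 196) = 15

Final answer: 15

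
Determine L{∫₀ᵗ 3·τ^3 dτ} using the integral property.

L{∫₀ᵗ f(τ)dτ} = F(s)/s with f(t) = 3t^3. F(s) = 18/s^4, so L{∫₀ᵗ 3·τ^3 dτ} = (18/s^4)/s = 18/s^5. (Check: ∫₀ᵗ 3·τ^3 dτ = 3t^4/4.)

Final answer: 18/s^5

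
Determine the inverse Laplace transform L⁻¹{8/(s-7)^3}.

L⁻¹{n!/(s-a)^(n+1)} = t^n·e^(at) with n=2, a=7. So L⁻¹{2/(s-7)^3} = t^2·e^(7t), and L⁻¹{8/(s-7)^3} = (8/2)·t^2·e^(7t) = 4·t^2·e^(7t)

Final answer: 4·t^2·e^(7t)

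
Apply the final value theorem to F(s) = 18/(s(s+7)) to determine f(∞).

f(∞) = lim_{s→0} s·18/(s(s+7)) = lim_{s→0} 18/(s+7) = 18/7 = 18/7

Final answer: 18/7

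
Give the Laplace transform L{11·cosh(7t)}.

L{cosh(ωt)} = s/(s² - ω²), so L{cosh(7t)} = s/(s² - 49). Then L{11·cosh(7t)} = 11·s/(s² - 49) = 11s/(s² - 49)

Final answer: 11s/(s² - 49)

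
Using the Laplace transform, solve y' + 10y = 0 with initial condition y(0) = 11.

L{y'} + 10L{y} = 0. sY - 11 + 10Y = 0. Y(s+10) = 11. Y = 11/(s+10)

Final answer: y(t) = 11e^(-10t)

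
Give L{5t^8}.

L{t^n} = n!/s^(n+1). So L{5t^8} = 5·8!/s^9 = 201600/s^9

Final answer: 201600/s^9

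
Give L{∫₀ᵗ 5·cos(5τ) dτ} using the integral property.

L{∫₀ᵗ f(τ)dτ} = F(s)/s with F(s) = 5s/(s² + 25), so the result is (5s/(s² + 25))/s = 5/(s² + 25)

Final answer: 5/(s² + 25)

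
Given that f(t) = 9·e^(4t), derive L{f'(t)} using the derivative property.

f(0) = 9, F(s) = 9/(s-4). L{f'(t)} = s·F(s) - f(0) = 9s/(s-4) - 9 = (9s - 9(s-4))/(s-4) = 36/(s-4)

Final answer: 36/(s-4)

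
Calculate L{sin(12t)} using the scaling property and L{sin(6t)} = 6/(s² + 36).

Using L{f(at)} = (1/a)F(s/a) with a=2: L{sin(12t)} = (1/2) · 6/((s/2)² + 36) = (1/2) · 6·4/(s² + 144) = 12/(s² + 144)

Final answer: 12/(s² + 144)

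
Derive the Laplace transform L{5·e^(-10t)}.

L{e^(at)} = 1/(s-a), so L{e^(-10t)} = 1/(s+10). Then L{5·e^(-10t)} = 5/(s+10)

Final answer: 5/(s+10)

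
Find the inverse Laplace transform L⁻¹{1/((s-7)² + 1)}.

Using frequency shift, L⁻¹{1/((s-7)² + 1)} = e^(7t)·sin(t)

Final answer: e^(7t)·sin(t)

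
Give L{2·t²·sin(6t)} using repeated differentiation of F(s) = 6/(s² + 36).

F(s) = 6/(s² + 36). F'(s) = -12s/(s² + 36)². F''(s) = -12(36 - 3s²)/(s² + 36)³ = (36s² - 432)/(s² + 36)³. So L{t²·sin(6t)} = (-1)² F''(s) = (36s² - 432)/(s² + 36)³. Then L{2·t²·sin(6t)} = 2·(36s² - 432)/(s² + 36)³ = (72s² - 864)/(s² + 36)³

Final answer: (72s² - 864)/(s² + 36)³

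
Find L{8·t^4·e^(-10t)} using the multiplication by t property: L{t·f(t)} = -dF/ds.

Using L{t^n·e^(at)} = n!/(s-a)^(n+1), L{t^4·e^(-10t)} = 24/(s+10)^5, so L{8·t^4·e^(-10t)} = 8·24/(s+10)^5 = 192/(s+10)^5

Final answer: 192/(s+10)^5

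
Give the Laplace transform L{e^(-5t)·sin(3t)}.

L{e^(at)·sin(ωt)} = ω/((s-a)² + ω²), so L{e^(-5t)·sin(3t)} = 3/((s+5)² + 9)

Final answer: 3/((s+5)² + 9)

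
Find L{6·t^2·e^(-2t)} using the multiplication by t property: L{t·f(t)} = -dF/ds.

Using L{t^n·e^(at)} = n!/(s-a)^(n+1), L{t^2·e^(-2t)} = 2/(s+2)^3, so L{6·t^2·e^(-2t)} = 6·2/(s+2)^3 = 12/(s+2)^3

Final answer: 12/(s+2)^3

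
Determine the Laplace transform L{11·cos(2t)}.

L{cos(ωt)} = s/(s² + ω²), so L{cos(2t)} = s/(s² + 4). Then L{11·cos(2t)} = 11·s/(s² + 4) = 11s/(s² + 4)

Final answer: 11s/(s² + 4)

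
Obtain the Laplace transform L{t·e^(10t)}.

L{t^n·e^(at)} = n!/(s-a)^(n+1), so L{t·e^(10t)} = 1/(s-10)^2

Final answer: 1/(s-10)^2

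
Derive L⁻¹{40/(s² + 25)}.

This is the form c·a/(s² + a²) with a = 5, c = 8. L⁻¹ = 8·sin(5t)

Final answer: 8·sin(5t)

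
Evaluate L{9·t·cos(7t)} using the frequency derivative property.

L{cos(7t)} = s/(s² + 49). Derivative: d/ds[s/(s² + 49)] = [(s² + 49) - s·2s]/(s² + 49)² = (49 - s²)/(s² + 49)². So L{t·cos(7t)} = -F'(s) = (s² - 49)/(s² + 49)². Then L{9·t·cos(7t)} = 9·(s² - 49)/(s² + 49)²

Final answer: 9·(s² - 49)/(s² + 49)²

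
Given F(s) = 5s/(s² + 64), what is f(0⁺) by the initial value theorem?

f(0⁺) = lim_{s→∞} s·5s/(s² + 64) = lim_{s→∞} 5s²/(s² + 64) = 5

Final answer: 5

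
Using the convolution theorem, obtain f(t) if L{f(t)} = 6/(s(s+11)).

6/(s(s+11)) = (6/s)·(1/(s+11)) = L{6}·L{e^(-11t)}. By convolution, f(t) = 6*e^(-11t) = ∫₀ᵗ 6·e^(-11τ) dτ = 6·(1 - e^(-11t))/11

Final answer: 6·(1 - e^(-11t))/11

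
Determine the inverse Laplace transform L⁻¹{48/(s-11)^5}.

L⁻¹{n!/(s-a)^(n+1)} = t^n·e^(at) with n=4, a=11. So L⁻¹{24/(s-11)^5} = t^4·e^(11t), and L⁻¹{48/(s-11)^5} = (48/24)·t^4·e^(11t) = 2·t^4·e^(11t)

Final answer: 2·t^4·e^(11t)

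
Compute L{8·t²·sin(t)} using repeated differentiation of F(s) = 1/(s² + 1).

F(s) = 1/(s² + 1). F'(s) = -2s/(s² + 1)². F''(s) = -2(1 - 3s²)/(s² + 1)³ = (6s² - 2)/(s² + 1)³. So L{t²·sin(t)} = (-1)² F''(s) = (6s² - 2)/(s² + 1)³. Then L{8·t²·sin(t)} = 8·(6s² - 2)/(s² + 1)³ = (48s² - 16)/(s² + 1)³

Final answer: (48s² - 16)/(s² + 1)³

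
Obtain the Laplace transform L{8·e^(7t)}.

L{e^(at)} = 1/(s-a), so L{e^(7t)} = 1/(s-7). Then L{8·e^(7t)} = 8/(s-7)

Final answer: 8/(s-7)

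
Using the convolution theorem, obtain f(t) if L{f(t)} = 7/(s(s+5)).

7/(s(s+5)) = (7/s)·(1/(s+5)) = L{7}·L{e^(-5t)}. By convolution, f(t) = 7*e^(-5t) = ∫₀ᵗ 7·e^(-5τ) dτ = 7·(1 - e^(-5t))/5

Final answer: 7·(1 - e^(-5t))/5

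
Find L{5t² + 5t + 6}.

L{5t² + 5t + 6} = 5·2/s³ + 5/s² + 6/s = 10/s³ + 5/s² + 6/s

Final answer: 10/s³ + 5/s² + 6/s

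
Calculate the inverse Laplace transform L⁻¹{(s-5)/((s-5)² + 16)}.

Using frequency shift, L⁻¹{(s-5)/((s-5)² + 16)} = e^(5t)·cos(4t)

Final answer: e^(5t)·cos(4t)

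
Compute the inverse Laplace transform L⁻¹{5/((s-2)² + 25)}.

Using frequency shift, L⁻¹{5/((s-2)² + 25)} = e^(2t)·sin(5t)

Final answer: e^(2t)·sin(5t)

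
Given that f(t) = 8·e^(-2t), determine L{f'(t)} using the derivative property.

f(0) = 8, F(s) = 8/(s+2). L{f'(t)} = s·F(s) - f(0) = 8s/(s+2) - 8 = (8s - 8(s+2))/(s+2) = -16/(s+2)

Final answer: -16/(s+2)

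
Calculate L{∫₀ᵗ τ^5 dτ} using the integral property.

L{∫₀ᵗ f(τ)dτ} = F(s)/s with f(t) = t^5. F(s) = 120/s^6, so L{∫₀ᵗ τ^5 dτ} = (120/s^6)/s = 120/s^7. (Check: ∫₀ᵗ τ^5 dτ = t^6/6.)

Final answer: 120/s^7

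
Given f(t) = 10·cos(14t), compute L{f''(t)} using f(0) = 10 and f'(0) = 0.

F(s) = 10s/(s² + 196). L{f''(t)} = s²F(s) - sf(0) - f'(0) = 10s³/(s² + 196) - 10s = (10s³ - 10s(s² + 196))/(s² + 196) = -1960s/(s² + 196)

Final answer: -1960s/(s² + 196)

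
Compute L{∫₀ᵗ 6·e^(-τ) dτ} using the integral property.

L{∫₀ᵗ f(τ)dτ} = F(s)/s with F(s) = 6/(s+1), so L{∫₀ᵗ 6·e^(-τ) dτ} = 6/(s(s+1))

Final answer: 6/(s(s+1))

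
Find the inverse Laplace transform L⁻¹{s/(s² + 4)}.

L⁻¹{s/(s² + 4)} = cos(2t)

Final answer: cos(2t)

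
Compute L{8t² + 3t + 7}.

L{8t² + 3t + 7} = 8·2/s³ + 3/s² + 7/s = 16/s³ + 3/s² + 7/s

Final answer: 16/s³ + 3/s² + 7/s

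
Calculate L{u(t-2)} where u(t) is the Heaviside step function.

L{u(t-a)} = e^(-as)/s. Here a=2, so L{u(t-2)} = e^(-2s)/s

Final answer: e^(-2s)/s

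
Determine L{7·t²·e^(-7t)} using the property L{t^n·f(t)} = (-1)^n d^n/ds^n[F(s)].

L{e^(-7t)} = 1/(s+7). d/ds[1/(s+7)] = -1/(s+7)². d²/ds²[1/(s+7)] = 2/(s+7)³. So L{t²·e^(-7t)} = (-1)² · 2/(s+7)³ = 2/(s+7)³. Then L{7·t²·e^(-7t)} = 7·2/(s+7)³ = 14/(s+7)³

Final answer: 14/(s+7)³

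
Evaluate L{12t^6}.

L{t^n} = n!/s^(n+1). So L{12t^6} = 12·6!/s^7 = 8640/s^7

Final answer: 8640/s^7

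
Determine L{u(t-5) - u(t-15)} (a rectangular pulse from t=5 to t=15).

L{u(t-a)} = e^(-as)/s. L{u(t-5) - u(t-15)} = (e^(-5s) - e^(-15s))/s

Final answer: (e^(-5s) - e^(-15s))/s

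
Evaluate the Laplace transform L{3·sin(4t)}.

L{sin(ωt)} = ω/(s² + ω²), so L{sin(4t)} = 4/(s² + 16). Then L{3·sin(4t)} = 3·4/(s² + 16) = 12/(s² + 16)

Final answer: 12/(s² + 16)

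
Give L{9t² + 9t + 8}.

L{9t² + 9t + 8} = 9·2/s³ + 9/s² + 8/s = 18/s³ + 9/s² + 8/s

Final answer: 18/s³ + 9/s² + 8/s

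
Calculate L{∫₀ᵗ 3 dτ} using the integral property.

L{∫₀ᵗ f(τ)dτ} = F(s)/s with f(t) = 3. F(s) = 3/s, so L{∫₀ᵗ 3 dτ} = (3/s)/s = 3/s². (Check: ∫₀ᵗ 3 dτ = 3t.)

Final answer: 3/s²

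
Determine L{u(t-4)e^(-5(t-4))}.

u(t-a)f(t-a) with f(t)=e^(-5t). L{e^(-5t)} = 1/(s+5). By time shift: e^(-4s)/(s+5)

Final answer: e^(-4s)/(s+5)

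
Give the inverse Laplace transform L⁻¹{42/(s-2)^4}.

L⁻¹{n!/(s-a)^(n+1)} = t^n·e^(at) with n=3, a=2. So L⁻¹{6/(s-2)^4} = t^3·e^(2t), and L⁻¹{42/(s-2)^4} = (42/6)·t^3·e^(2t) = 7·t^3·e^(2t)

Final answer: 7·t^3·e^(2t)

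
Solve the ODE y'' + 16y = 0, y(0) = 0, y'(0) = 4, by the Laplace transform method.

L{y''} + 16L{y} = 0. s²Y - 0 - 4 + 16Y = 0. Y(s² + 16) = 4. Y = (4)/(s² + 16). Inverting: y(t) = sin(4t)

Final answer: y(t) = sin(4t)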